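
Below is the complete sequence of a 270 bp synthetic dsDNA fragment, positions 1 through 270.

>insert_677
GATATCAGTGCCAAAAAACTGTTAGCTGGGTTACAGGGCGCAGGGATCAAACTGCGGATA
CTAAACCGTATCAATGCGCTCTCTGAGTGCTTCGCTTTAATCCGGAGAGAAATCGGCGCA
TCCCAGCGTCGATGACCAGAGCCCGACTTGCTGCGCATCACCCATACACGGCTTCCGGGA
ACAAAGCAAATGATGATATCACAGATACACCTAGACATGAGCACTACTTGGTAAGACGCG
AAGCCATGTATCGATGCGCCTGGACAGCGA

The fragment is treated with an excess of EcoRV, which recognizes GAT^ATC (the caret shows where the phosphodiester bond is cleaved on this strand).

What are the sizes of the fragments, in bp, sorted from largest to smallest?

EcoRV sites (GATATC) start at positions 1, 195.
EcoRV cuts after base 3 of each site, so after positions 3, 197.
Linear molecule, 2 cuts → 3 fragments:
  1–3 → 3 bp
  4–197 → 194 bp
  198–270 → 73 bp
Sorted largest to smallest: 194, 73, 3 bp.

194, 73, 3 bp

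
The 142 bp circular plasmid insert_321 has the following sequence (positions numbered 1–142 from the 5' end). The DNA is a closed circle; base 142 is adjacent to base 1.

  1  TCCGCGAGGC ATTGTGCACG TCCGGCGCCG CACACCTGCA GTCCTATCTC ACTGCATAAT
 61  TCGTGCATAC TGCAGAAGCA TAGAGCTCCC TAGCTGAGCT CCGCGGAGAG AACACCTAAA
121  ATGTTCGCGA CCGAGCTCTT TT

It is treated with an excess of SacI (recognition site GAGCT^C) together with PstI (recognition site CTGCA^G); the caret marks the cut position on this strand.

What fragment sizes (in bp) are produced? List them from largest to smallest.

45, 37, 34, 13, 13 bp

SacI sites (GAGCTC) start at positions 83, 96, 133.
SacI cuts after base 5 of each site (before the last base), so after positions 87, 100, 137.
PstI sites (CTGCAG) start at positions 36, 70.
PstI cuts after base 5 of each site (before the last base), so after positions 40, 74.
Combined cut positions: 40, 74, 87, 100, 137.
Circular molecule, 5 cuts → 5 fragments:
  41–74 → 34 bp
  75–87 → 13 bp
  88–100 → 13 bp
  101–137 → 37 bp
  138–142 then 1–40 → 5 + 40 = 45 bp
Sorted largest to smallest: 45, 37, 34, 13, 13 bp.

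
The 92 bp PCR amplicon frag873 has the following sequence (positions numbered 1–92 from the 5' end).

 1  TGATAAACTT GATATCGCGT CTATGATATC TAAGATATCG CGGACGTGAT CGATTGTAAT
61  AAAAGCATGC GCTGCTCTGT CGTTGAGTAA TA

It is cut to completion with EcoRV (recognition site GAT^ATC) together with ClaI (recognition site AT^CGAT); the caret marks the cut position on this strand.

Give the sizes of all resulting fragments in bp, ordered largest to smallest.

EcoRV sites (GATATC) start at positions 11, 25, 34.
EcoRV cuts after base 3 of each site, so after positions 13, 27, 36.
The ClaI site (ATCGAT) starts at position 49.
ClaI cuts after base 2 of each site, so after position 50.
Combined cut positions: 13, 27, 36, 50.
Linear molecule, 4 cuts → 5 fragments:
  1–13 → 13 bp
  14–27 → 14 bp
  28–36 → 9 bp
  37–50 → 14 bp
  51–92 → 42 bp
Sorted largest to smallest: 42, 14, 14, 13, 9 bp.

42, 14, 14, 13, 9 bp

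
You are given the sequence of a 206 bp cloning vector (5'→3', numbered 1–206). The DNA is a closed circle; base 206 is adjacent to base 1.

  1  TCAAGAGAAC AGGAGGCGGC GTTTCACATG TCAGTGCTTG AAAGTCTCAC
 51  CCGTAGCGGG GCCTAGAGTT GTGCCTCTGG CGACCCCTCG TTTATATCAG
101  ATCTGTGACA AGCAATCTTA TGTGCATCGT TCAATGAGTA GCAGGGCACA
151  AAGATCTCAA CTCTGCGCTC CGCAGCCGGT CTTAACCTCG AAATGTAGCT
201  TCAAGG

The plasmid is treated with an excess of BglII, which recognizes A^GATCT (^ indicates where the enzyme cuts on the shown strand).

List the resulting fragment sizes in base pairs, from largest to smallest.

153, 53 bp

BglII sites (AGATCT) start at positions 99, 152.
BglII cuts after the first base of each site, so after positions 99, 152.
Circular molecule, 2 cuts → 2 fragments:
  100–152 → 53 bp
  153–206 then 1–99 → 54 + 99 = 153 bp
Sorted largest to smallest: 153, 53 bp.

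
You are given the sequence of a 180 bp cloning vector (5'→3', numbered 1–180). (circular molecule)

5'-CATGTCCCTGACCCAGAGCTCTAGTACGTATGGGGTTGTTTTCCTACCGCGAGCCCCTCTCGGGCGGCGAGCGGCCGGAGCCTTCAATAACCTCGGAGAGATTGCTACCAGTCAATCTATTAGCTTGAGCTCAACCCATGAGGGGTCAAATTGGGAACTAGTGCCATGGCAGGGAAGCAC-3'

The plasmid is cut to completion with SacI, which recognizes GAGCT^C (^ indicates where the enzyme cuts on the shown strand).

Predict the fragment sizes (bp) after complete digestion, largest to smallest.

111, 69 bp

SacI sites (GAGCTC) start at positions 16, 127.
SacI cuts after base 5 of each site (before the last base), so after positions 20, 131.
Circular molecule, 2 cuts → 2 fragments:
  21–131 → 111 bp
  132–180 then 1–20 → 49 + 20 = 69 bp
Sorted largest to smallest: 111, 69 bp.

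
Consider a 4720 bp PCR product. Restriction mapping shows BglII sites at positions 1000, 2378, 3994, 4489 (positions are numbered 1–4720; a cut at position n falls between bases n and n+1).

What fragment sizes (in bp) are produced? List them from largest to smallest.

Linear molecule, 4 cuts → 5 fragments:
  1000 − 0 = 1000 bp
  2378 − 1000 = 1378 bp
  3994 − 2378 = 1616 bp
  4489 − 3994 = 495 bp
  4720 − 4489 = 231 bp
Sorted largest to smallest: 1616, 1378, 1000, 495, 231 bp.

1616, 1378, 1000, 495, 231 bp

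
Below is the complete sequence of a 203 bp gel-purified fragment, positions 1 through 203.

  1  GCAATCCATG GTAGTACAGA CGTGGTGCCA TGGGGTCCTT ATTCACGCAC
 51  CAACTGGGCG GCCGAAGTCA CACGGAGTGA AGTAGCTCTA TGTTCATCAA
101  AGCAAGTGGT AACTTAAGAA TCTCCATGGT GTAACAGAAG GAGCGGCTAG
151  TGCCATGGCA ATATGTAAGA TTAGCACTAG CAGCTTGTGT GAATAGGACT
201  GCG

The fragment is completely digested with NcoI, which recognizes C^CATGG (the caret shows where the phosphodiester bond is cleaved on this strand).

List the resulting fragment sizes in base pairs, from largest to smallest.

96, 50, 29, 22, 6 bp

NcoI sites (CCATGG) start at positions 6, 28, 124, 153.
NcoI cuts after the first base of each site, so after positions 6, 28, 124, 153.
Linear molecule, 4 cuts → 5 fragments:
  1–6 → 6 bp
  7–28 → 22 bp
  29–124 → 96 bp
  125–153 → 29 bp
  154–203 → 50 bp
Sorted largest to smallest: 96, 50, 29, 22, 6 bp.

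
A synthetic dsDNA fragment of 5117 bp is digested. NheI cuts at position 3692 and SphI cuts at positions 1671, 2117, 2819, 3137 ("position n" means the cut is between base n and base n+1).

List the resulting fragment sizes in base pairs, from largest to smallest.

1671, 1425, 702, 555, 446, 318 bp

Combined cut positions (sorted): 1671, 2117, 2819, 3137, 3692.
Linear molecule, 5 cuts → 6 fragments:
  1671 − 0 = 1671 bp
  2117 − 1671 = 446 bp
  2819 − 2117 = 702 bp
  3137 − 2819 = 318 bp
  3692 − 3137 = 555 bp
  5117 − 3692 = 1425 bp
Sorted largest to smallest: 1671, 1425, 702, 555, 446, 318 bp.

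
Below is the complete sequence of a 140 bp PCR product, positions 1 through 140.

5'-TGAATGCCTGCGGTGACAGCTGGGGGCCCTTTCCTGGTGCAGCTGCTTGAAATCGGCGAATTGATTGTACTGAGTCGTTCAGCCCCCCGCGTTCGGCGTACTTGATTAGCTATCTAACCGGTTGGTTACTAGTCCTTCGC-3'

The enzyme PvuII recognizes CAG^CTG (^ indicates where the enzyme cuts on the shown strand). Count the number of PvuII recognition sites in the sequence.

2

CAGCTG occurs starting at positions 17, 40.
PvuII cuts at 2 sites.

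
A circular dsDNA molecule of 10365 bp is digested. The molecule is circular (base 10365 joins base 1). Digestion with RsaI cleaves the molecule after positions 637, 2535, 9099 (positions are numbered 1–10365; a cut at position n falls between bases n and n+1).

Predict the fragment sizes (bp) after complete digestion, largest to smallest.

6564, 1903, 1898 bp

Circular molecule, 3 cuts → 3 fragments:
  2535 − 637 = 1898 bp
  9099 − 2535 = 6564 bp
  wrap: 10365 − 9099 + 637 = 1903 bp
Sorted largest to smallest: 6564, 1903, 1898 bp.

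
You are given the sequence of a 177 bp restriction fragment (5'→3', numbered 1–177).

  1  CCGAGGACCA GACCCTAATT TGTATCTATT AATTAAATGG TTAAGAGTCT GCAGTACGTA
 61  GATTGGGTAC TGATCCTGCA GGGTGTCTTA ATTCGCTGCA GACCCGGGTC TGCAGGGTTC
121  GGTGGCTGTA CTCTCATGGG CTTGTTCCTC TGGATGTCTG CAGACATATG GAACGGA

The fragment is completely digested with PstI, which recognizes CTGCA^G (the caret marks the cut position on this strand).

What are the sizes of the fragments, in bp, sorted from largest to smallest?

PstI sites (CTGCAG) start at positions 49, 76, 96, 110, 158.
PstI cuts after base 5 of each site (before the last base), so after positions 53, 80, 100, 114, 162.
Linear molecule, 5 cuts → 6 fragments:
  1–53 → 53 bp
  54–80 → 27 bp
  81–100 → 20 bp
  101–114 → 14 bp
  115–162 → 48 bp
  163–177 → 15 bp
Sorted largest to smallest: 53, 48, 27, 20, 15, 14 bp.

53, 48, 27, 20, 15, 14 bp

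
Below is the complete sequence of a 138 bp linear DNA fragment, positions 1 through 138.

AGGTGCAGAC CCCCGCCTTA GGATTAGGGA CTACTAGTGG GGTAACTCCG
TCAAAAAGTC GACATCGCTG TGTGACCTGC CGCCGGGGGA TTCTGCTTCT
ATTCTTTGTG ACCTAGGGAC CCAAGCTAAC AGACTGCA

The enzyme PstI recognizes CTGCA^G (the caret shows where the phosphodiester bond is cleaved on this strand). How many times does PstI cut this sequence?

0

No occurrence of CTGCAG is present in the sequence.
PstI does not cut: 0 sites.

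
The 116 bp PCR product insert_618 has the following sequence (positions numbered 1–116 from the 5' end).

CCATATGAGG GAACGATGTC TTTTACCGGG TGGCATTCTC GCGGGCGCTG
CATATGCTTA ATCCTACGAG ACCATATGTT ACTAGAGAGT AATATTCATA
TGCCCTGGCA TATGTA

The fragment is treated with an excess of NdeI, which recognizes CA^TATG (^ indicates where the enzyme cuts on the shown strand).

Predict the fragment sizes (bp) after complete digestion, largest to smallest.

49, 24, 22, 12, 6, 3 bp

NdeI sites (CATATG) start at positions 2, 51, 73, 97, 109.
NdeI cuts after base 2 of each site, so after positions 3, 52, 74, 98, 110.
Linear molecule, 5 cuts → 6 fragments:
  1–3 → 3 bp
  4–52 → 49 bp
  53–74 → 22 bp
  75–98 → 24 bp
  99–110 → 12 bp
  111–116 → 6 bp
Sorted largest to smallest: 49, 24, 22, 12, 6, 3 bp.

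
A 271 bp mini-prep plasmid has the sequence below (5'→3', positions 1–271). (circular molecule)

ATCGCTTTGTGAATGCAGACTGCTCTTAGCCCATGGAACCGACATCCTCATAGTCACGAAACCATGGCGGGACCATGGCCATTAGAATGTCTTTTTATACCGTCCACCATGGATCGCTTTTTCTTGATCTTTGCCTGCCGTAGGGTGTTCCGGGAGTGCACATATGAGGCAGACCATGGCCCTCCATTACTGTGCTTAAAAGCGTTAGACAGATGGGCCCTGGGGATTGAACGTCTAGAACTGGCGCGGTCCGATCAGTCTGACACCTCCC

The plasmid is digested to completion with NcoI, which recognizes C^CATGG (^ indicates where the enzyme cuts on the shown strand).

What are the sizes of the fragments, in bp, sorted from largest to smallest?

128, 67, 34, 31, 11 bp

NcoI sites (CCATGG) start at positions 31, 62, 73, 107, 174.
NcoI cuts after the first base of each site, so after positions 31, 62, 73, 107, 174.
Circular molecule, 5 cuts → 5 fragments:
  32–62 → 31 bp
  63–73 → 11 bp
  74–107 → 34 bp
  108–174 → 67 bp
  175–271 then 1–31 → 97 + 31 = 128 bp
Sorted largest to smallest: 128, 67, 34, 31, 11 bp.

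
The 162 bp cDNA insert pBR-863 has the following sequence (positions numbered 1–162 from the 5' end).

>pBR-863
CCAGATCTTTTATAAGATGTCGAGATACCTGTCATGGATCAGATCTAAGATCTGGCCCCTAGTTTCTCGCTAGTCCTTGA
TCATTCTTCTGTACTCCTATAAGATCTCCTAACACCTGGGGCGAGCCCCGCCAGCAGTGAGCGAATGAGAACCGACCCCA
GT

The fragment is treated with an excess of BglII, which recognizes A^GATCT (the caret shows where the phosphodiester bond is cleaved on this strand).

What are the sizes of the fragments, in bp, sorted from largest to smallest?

BglII sites (AGATCT) start at positions 3, 41, 48, 102.
BglII cuts after the first base of each site, so after positions 3, 41, 48, 102.
Linear molecule, 4 cuts → 5 fragments:
  1–3 → 3 bp
  4–41 → 38 bp
  42–48 → 7 bp
  49–102 → 54 bp
  103–162 → 60 bp
Sorted largest to smallest: 60, 54, 38, 7, 3 bp.

60, 54, 38, 7, 3 bp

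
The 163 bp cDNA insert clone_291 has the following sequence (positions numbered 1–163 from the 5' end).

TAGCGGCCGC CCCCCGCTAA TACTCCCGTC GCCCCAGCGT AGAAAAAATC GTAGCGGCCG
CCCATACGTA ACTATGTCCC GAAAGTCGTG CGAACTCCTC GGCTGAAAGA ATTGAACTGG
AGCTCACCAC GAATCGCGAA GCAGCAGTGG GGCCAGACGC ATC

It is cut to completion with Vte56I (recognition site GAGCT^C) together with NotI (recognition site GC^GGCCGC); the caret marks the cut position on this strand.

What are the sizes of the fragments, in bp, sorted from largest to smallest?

The Vte56I site (GAGCTC) starts at position 120.
Vte56I cuts after base 5 of each site (before the last base), so after position 124.
NotI sites (GCGGCCGC) start at positions 3, 54.
NotI cuts after base 2 of each site, so after positions 4, 55.
Combined cut positions: 4, 55, 124.
Linear molecule, 3 cuts → 4 fragments:
  1–4 → 4 bp
  5–55 → 51 bp
  56–124 → 69 bp
  125–163 → 39 bp
Sorted largest to smallest: 69, 51, 39, 4 bp.

69, 51, 39, 4 bp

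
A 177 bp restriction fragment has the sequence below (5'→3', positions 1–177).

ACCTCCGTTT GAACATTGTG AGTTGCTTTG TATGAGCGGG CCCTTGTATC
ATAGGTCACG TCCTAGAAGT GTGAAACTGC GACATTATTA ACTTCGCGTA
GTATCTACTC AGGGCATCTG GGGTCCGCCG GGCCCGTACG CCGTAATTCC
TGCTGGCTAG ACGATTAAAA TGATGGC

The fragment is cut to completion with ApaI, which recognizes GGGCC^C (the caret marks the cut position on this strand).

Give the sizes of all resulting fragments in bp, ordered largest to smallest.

92, 43, 42 bp

ApaI sites (GGGCCC) start at positions 38, 130.
ApaI cuts after base 5 of each site (before the last base), so after positions 42, 134.
Linear molecule, 2 cuts → 3 fragments:
  1–42 → 42 bp
  43–134 → 92 bp
  135–177 → 43 bp
Sorted largest to smallest: 92, 43, 42 bp.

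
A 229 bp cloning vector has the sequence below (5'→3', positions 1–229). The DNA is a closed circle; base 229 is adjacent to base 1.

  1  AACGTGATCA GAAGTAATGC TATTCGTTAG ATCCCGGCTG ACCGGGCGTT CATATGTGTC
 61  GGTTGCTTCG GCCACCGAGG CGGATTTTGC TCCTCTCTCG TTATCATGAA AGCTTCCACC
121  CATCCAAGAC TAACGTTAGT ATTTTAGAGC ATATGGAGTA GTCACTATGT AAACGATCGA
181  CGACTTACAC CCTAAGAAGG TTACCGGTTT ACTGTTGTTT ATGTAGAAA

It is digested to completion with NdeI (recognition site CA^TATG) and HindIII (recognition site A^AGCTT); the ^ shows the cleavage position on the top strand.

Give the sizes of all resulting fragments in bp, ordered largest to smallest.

130, 58, 41 bp

NdeI sites (CATATG) start at positions 51, 150.
NdeI cuts after base 2 of each site, so after positions 52, 151.
The HindIII site (AAGCTT) starts at position 110.
HindIII cuts after the first base of each site, so after position 110.
Combined cut positions: 52, 110, 151.
Circular molecule, 3 cuts → 3 fragments:
  53–110 → 58 bp
  111–151 → 41 bp
  152–229 then 1–52 → 78 + 52 = 130 bp
Sorted largest to smallest: 130, 58, 41 bp.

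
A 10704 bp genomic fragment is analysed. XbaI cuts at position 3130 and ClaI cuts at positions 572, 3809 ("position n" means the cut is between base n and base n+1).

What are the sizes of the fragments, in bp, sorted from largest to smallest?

Combined cut positions (sorted): 572, 3130, 3809.
Linear molecule, 3 cuts → 4 fragments:
  572 − 0 = 572 bp
  3130 − 572 = 2558 bp
  3809 − 3130 = 679 bp
  10704 − 3809 = 6895 bp
Sorted largest to smallest: 6895, 2558, 679, 572 bp.

6895, 2558, 679, 572 bp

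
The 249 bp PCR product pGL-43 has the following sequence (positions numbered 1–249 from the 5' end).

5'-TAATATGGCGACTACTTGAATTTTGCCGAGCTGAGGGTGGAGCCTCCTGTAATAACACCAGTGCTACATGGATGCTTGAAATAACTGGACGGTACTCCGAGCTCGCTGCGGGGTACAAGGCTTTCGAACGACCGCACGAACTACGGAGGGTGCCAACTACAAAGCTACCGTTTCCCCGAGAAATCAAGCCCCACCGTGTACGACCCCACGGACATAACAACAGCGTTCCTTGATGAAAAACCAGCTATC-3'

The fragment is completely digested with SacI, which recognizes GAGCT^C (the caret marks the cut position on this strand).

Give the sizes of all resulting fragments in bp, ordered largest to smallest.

The SacI site (GAGCTC) starts at position 99.
SacI cuts after base 5 of each site (before the last base), so after position 103.
Linear molecule, 1 cut → 2 fragments:
  1–103 → 103 bp
  104–249 → 146 bp
Sorted largest to smallest: 146, 103 bp.

146, 103 bp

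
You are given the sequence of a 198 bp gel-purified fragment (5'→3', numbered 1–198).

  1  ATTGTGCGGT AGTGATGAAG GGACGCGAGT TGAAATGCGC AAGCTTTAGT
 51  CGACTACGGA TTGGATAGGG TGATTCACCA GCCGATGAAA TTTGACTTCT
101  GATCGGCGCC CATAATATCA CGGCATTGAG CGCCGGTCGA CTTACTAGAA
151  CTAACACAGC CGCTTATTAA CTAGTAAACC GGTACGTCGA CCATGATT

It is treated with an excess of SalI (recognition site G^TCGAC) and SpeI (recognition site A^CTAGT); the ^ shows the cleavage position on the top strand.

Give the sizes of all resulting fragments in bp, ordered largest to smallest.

87, 49, 34, 16, 12 bp

SalI sites (GTCGAC) start at positions 49, 136, 186.
SalI cuts after the first base of each site, so after positions 49, 136, 186.
The SpeI site (ACTAGT) starts at position 170.
SpeI cuts after the first base of each site, so after position 170.
Combined cut positions: 49, 136, 170, 186.
Linear molecule, 4 cuts → 5 fragments:
  1–49 → 49 bp
  50–136 → 87 bp
  137–170 → 34 bp
  171–186 → 16 bp
  187–198 → 12 bp
Sorted largest to smallest: 87, 49, 34, 16, 12 bp.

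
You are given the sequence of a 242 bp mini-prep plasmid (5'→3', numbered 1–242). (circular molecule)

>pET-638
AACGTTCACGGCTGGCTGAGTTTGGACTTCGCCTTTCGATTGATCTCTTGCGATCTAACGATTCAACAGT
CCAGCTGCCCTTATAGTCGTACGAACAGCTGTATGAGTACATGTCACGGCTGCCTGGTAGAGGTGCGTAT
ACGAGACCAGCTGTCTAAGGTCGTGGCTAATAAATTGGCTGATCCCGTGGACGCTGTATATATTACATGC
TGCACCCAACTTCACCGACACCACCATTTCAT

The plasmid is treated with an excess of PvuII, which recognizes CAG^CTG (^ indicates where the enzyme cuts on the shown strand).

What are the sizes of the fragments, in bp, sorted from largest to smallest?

166, 52, 24 bp

PvuII sites (CAGCTG) start at positions 72, 96, 148.
PvuII cuts after base 3 of each site, so after positions 74, 98, 150.
Circular molecule, 3 cuts → 3 fragments:
  75–98 → 24 bp
  99–150 → 52 bp
  151–242 then 1–74 → 92 + 74 = 166 bp
Sorted largest to smallest: 166, 52, 24 bp.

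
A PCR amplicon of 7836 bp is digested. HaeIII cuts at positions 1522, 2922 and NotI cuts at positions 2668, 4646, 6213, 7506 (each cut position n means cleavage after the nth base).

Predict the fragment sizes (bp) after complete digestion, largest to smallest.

Combined cut positions (sorted): 1522, 2668, 2922, 4646, 6213, 7506.
Linear molecule, 6 cuts → 7 fragments:
  1522 − 0 = 1522 bp
  2668 − 1522 = 1146 bp
  2922 − 2668 = 254 bp
  4646 − 2922 = 1724 bp
  6213 − 4646 = 1567 bp
  7506 − 6213 = 1293 bp
  7836 − 7506 = 330 bp
Sorted largest to smallest: 1724, 1567, 1522, 1293, 1146, 330, 254 bp.

1724, 1567, 1522, 1293, 1146, 330, 254 bp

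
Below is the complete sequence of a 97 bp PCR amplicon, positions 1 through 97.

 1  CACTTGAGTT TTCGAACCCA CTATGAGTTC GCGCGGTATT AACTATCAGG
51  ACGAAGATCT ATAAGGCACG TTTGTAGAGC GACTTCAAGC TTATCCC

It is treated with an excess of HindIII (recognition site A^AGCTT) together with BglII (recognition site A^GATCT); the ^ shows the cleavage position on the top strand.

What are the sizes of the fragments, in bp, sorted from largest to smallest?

55, 32, 10 bp

The HindIII site (AAGCTT) starts at position 87.
HindIII cuts after the first base of each site, so after position 87.
The BglII site (AGATCT) starts at position 55.
BglII cuts after the first base of each site, so after position 55.
Combined cut positions: 55, 87.
Linear molecule, 2 cuts → 3 fragments:
  1–55 → 55 bp
  56–87 → 32 bp
  88–97 → 10 bp
Sorted largest to smallest: 55, 32, 10 bp.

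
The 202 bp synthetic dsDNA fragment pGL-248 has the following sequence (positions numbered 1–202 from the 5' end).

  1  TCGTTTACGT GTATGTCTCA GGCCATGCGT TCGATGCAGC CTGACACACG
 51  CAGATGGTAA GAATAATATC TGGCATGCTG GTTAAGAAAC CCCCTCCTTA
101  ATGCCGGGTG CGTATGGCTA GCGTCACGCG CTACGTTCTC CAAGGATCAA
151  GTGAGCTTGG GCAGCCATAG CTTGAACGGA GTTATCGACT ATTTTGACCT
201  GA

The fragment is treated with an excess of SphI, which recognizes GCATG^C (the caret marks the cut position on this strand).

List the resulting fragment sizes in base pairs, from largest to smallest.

The SphI site (GCATGC) starts at position 73.
SphI cuts after base 5 of each site (before the last base), so after position 77.
Linear molecule, 1 cut → 2 fragments:
  1–77 → 77 bp
  78–202 → 125 bp
Sorted largest to smallest: 125, 77 bp.

125, 77 bp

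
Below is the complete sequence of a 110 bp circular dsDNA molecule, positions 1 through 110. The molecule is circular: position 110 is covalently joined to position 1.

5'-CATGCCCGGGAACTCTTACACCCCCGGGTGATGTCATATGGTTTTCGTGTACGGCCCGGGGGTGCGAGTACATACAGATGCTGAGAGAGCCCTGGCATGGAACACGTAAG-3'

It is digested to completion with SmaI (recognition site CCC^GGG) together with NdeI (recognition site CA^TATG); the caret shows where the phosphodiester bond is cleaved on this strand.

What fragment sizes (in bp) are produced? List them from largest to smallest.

60, 21, 18, 11 bp

SmaI sites (CCCGGG) start at positions 5, 23, 55.
SmaI cuts after base 3 of each site, so after positions 7, 25, 57.
The NdeI site (CATATG) starts at position 35.
NdeI cuts after base 2 of each site, so after position 36.
Combined cut positions: 7, 25, 36, 57.
Circular molecule, 4 cuts → 4 fragments:
  8–25 → 18 bp
  26–36 → 11 bp
  37–57 → 21 bp
  58–110 then 1–7 → 53 + 7 = 60 bp
Sorted largest to smallest: 60, 21, 18, 11 bp.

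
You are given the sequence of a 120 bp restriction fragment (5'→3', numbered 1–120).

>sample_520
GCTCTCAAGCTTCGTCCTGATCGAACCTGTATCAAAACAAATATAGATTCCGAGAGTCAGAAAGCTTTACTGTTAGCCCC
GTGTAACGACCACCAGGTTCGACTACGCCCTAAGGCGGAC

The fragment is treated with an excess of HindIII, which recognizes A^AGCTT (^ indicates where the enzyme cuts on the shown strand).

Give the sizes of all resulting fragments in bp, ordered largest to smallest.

58, 55, 7 bp

HindIII sites (AAGCTT) start at positions 7, 62.
HindIII cuts after the first base of each site, so after positions 7, 62.
Linear molecule, 2 cuts → 3 fragments:
  1–7 → 7 bp
  8–62 → 55 bp
  63–120 → 58 bp
Sorted largest to smallest: 58, 55, 7 bp.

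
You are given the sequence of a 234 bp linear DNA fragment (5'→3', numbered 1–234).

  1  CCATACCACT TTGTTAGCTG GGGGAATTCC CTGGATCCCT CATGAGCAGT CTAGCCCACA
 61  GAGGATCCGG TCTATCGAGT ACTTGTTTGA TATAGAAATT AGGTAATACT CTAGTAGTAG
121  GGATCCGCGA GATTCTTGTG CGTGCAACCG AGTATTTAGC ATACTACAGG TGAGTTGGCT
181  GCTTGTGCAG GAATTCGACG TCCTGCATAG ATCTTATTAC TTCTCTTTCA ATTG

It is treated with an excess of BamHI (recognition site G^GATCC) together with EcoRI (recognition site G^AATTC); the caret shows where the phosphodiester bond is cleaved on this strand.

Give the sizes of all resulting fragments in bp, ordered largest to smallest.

BamHI sites (GGATCC) start at positions 33, 63, 121.
BamHI cuts after the first base of each site, so after positions 33, 63, 121.
EcoRI sites (GAATTC) start at positions 24, 191.
EcoRI cuts after the first base of each site, so after positions 24, 191.
Combined cut positions: 24, 33, 63, 121, 191.
Linear molecule, 5 cuts → 6 fragments:
  1–24 → 24 bp
  25–33 → 9 bp
  34–63 → 30 bp
  64–121 → 58 bp
  122–191 → 70 bp
  192–234 → 43 bp
Sorted largest to smallest: 70, 58, 43, 30, 24, 9 bp.

70, 58, 43, 30, 24, 9 bp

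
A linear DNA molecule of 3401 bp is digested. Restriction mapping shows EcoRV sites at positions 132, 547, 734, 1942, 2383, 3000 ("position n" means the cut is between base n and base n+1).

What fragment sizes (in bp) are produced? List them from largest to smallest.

Linear molecule, 6 cuts → 7 fragments:
  132 − 0 = 132 bp
  547 − 132 = 415 bp
  734 − 547 = 187 bp
  1942 − 734 = 1208 bp
  2383 − 1942 = 441 bp
  3000 − 2383 = 617 bp
  3401 − 3000 = 401 bp
Sorted largest to smallest: 1208, 617, 441, 415, 401, 187, 132 bp.

1208, 617, 441, 415, 401, 187, 132 bp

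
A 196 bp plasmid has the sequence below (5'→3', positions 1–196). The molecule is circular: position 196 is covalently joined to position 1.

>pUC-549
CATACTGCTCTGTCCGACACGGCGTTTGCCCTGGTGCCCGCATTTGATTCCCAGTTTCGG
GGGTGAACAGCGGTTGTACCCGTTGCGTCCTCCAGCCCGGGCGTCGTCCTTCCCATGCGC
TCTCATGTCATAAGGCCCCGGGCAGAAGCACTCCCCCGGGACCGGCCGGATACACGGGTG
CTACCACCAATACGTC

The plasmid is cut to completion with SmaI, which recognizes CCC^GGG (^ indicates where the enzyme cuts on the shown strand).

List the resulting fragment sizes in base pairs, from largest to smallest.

137, 41, 18 bp

SmaI sites (CCCGGG) start at positions 96, 137, 155.
SmaI cuts after base 3 of each site, so after positions 98, 139, 157.
Circular molecule, 3 cuts → 3 fragments:
  99–139 → 41 bp
  140–157 → 18 bp
  158–196 then 1–98 → 39 + 98 = 137 bp
Sorted largest to smallest: 137, 41, 18 bp.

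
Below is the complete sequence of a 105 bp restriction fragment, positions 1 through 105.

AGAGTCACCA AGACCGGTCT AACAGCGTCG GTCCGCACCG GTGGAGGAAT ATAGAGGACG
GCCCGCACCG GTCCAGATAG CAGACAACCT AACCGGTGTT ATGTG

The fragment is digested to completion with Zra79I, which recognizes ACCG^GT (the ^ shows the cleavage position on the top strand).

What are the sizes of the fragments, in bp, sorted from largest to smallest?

Zra79I sites (ACCGGT) start at positions 13, 37, 67, 92.
Zra79I cuts after base 4 of each site, so after positions 16, 40, 70, 95.
Linear molecule, 4 cuts → 5 fragments:
  1–16 → 16 bp
  17–40 → 24 bp
  41–70 → 30 bp
  71–95 → 25 bp
  96–105 → 10 bp
Sorted largest to smallest: 30, 25, 24, 16, 10 bp.

30, 25, 24, 16, 10 bp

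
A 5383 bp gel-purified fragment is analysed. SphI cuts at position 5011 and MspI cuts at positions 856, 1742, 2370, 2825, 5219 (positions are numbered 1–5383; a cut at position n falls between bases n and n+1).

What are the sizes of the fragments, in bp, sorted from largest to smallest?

2186, 886, 856, 628, 455, 208, 164 bp

Combined cut positions (sorted): 856, 1742, 2370, 2825, 5011, 5219.
Linear molecule, 6 cuts → 7 fragments:
  856 − 0 = 856 bp
  1742 − 856 = 886 bp
  2370 − 1742 = 628 bp
  2825 − 2370 = 455 bp
  5011 − 2825 = 2186 bp
  5219 − 5011 = 208 bp
  5383 − 5219 = 164 bp
Sorted largest to smallest: 2186, 886, 856, 628, 455, 208, 164 bp.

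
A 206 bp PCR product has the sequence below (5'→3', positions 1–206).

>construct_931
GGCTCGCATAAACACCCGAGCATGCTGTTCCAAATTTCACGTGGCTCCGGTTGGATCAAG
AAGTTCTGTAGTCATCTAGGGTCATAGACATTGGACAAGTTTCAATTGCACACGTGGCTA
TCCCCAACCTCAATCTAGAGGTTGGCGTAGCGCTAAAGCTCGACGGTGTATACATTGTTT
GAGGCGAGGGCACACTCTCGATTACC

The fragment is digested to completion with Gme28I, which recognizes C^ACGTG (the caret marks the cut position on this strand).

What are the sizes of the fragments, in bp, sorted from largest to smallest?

Gme28I sites (CACGTG) start at positions 38, 111.
Gme28I cuts after the first base of each site, so after positions 38, 111.
Linear molecule, 2 cuts → 3 fragments:
  1–38 → 38 bp
  39–111 → 73 bp
  112–206 → 95 bp
Sorted largest to smallest: 95, 73, 38 bp.

95, 73, 38 bp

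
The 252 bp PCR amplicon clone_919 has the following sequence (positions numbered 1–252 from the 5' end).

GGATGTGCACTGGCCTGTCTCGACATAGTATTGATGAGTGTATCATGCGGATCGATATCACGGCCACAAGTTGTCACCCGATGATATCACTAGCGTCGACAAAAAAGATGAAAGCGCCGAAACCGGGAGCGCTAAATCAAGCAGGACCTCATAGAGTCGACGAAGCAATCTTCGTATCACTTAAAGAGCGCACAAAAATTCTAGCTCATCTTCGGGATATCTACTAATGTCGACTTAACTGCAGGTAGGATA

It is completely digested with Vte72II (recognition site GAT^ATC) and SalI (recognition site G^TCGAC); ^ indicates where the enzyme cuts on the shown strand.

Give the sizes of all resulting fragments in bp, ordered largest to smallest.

Vte72II sites (GATATC) start at positions 54, 83, 216.
Vte72II cuts after base 3 of each site, so after positions 56, 85, 218.
SalI sites (GTCGAC) start at positions 95, 156, 229.
SalI cuts after the first base of each site, so after positions 95, 156, 229.
Combined cut positions: 56, 85, 95, 156, 218, 229.
Linear molecule, 6 cuts → 7 fragments:
  1–56 → 56 bp
  57–85 → 29 bp
  86–95 → 10 bp
  96–156 → 61 bp
  157–218 → 62 bp
  219–229 → 11 bp
  230–252 → 23 bp
Sorted largest to smallest: 62, 61, 56, 29, 23, 11, 10 bp.

62, 61, 56, 29, 23, 11, 10 bp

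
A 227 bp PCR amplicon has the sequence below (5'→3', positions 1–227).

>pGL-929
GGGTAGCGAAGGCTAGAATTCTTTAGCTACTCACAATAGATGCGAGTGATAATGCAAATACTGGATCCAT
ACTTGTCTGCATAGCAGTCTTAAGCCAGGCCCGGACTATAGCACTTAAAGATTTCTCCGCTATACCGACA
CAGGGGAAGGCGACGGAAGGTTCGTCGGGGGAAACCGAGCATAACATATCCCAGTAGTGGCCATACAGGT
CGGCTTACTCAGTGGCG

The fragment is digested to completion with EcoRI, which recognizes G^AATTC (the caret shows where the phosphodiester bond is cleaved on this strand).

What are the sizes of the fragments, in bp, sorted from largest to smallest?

The EcoRI site (GAATTC) starts at position 16.
EcoRI cuts after the first base of each site, so after position 16.
Linear molecule, 1 cut → 2 fragments:
  1–16 → 16 bp
  17–227 → 211 bp
Sorted largest to smallest: 211, 16 bp.

211, 16 bp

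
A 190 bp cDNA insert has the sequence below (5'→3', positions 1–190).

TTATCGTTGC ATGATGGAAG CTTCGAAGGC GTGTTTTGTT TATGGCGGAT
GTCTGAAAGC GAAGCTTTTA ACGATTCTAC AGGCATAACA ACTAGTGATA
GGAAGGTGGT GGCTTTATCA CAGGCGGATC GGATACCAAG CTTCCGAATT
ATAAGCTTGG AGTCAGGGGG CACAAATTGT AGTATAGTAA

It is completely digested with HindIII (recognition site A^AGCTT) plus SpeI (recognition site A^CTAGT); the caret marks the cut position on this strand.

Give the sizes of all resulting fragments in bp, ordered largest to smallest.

47, 44, 37, 29, 18, 15 bp

HindIII sites (AAGCTT) start at positions 18, 62, 138, 153.
HindIII cuts after the first base of each site, so after positions 18, 62, 138, 153.
The SpeI site (ACTAGT) starts at position 91.
SpeI cuts after the first base of each site, so after position 91.
Combined cut positions: 18, 62, 91, 138, 153.
Linear molecule, 5 cuts → 6 fragments:
  1–18 → 18 bp
  19–62 → 44 bp
  63–91 → 29 bp
  92–138 → 47 bp
  139–153 → 15 bp
  154–190 → 37 bp
Sorted largest to smallest: 47, 44, 37, 29, 18, 15 bp.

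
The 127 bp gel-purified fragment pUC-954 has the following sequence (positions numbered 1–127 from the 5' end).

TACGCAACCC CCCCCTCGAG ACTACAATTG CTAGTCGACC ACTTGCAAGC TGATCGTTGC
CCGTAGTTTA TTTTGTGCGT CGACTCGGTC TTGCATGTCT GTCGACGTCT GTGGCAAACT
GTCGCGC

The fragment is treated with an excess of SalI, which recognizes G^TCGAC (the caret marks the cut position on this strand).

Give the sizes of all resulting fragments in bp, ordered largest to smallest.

45, 34, 26, 22 bp

SalI sites (GTCGAC) start at positions 34, 79, 101.
SalI cuts after the first base of each site, so after positions 34, 79, 101.
Linear molecule, 3 cuts → 4 fragments:
  1–34 → 34 bp
  35–79 → 45 bp
  80–101 → 22 bp
  102–127 → 26 bp
Sorted largest to smallest: 45, 34, 26, 22 bp.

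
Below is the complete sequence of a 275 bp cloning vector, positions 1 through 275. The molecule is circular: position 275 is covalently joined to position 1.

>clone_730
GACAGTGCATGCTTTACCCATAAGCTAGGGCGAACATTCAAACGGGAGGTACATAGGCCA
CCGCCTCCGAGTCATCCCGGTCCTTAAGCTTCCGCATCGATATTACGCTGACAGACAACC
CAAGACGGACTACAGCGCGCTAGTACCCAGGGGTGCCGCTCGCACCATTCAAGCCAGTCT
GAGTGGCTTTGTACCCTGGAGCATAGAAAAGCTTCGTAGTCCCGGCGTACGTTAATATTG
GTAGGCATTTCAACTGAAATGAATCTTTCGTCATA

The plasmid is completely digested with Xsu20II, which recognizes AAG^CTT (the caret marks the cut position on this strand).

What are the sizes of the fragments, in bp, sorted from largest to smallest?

Xsu20II sites (AAGCTT) start at positions 86, 209.
Xsu20II cuts after base 3 of each site, so after positions 88, 211.
Circular molecule, 2 cuts → 2 fragments:
  89–211 → 123 bp
  212–275 then 1–88 → 64 + 88 = 152 bp
Sorted largest to smallest: 152, 123 bp.

152, 123 bp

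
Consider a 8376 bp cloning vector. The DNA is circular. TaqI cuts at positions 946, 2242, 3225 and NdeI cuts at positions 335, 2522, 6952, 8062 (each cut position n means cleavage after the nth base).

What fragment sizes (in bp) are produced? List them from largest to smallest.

Combined cut positions (sorted): 335, 946, 2242, 2522, 3225, 6952, 8062.
Circular molecule, 7 cuts → 7 fragments:
  946 − 335 = 611 bp
  2242 − 946 = 1296 bp
  2522 − 2242 = 280 bp
  3225 − 2522 = 703 bp
  6952 − 3225 = 3727 bp
  8062 − 6952 = 1110 bp
  wrap: 8376 − 8062 + 335 = 649 bp
Sorted largest to smallest: 3727, 1296, 1110, 703, 649, 611, 280 bp.

3727, 1296, 1110, 703, 649, 611, 280 bp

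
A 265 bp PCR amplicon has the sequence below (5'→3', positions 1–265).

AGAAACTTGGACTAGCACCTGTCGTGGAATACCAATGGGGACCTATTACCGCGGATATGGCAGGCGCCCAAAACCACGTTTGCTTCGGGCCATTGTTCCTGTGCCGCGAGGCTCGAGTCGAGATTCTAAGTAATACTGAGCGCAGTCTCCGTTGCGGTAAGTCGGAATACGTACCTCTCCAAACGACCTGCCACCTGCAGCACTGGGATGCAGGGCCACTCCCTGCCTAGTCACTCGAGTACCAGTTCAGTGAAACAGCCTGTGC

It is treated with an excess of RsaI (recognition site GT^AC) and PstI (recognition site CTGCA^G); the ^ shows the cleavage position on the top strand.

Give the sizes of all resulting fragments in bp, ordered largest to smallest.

RsaI sites (GTAC) start at positions 171, 239.
RsaI cuts after base 2 of each site, so after positions 172, 240.
The PstI site (CTGCAG) starts at position 195.
PstI cuts after base 5 of each site (before the last base), so after position 199.
Combined cut positions: 172, 199, 240.
Linear molecule, 3 cuts → 4 fragments:
  1–172 → 172 bp
  173–199 → 27 bp
  200–240 → 41 bp
  241–265 → 25 bp
Sorted largest to smallest: 172, 41, 27, 25 bp.

172, 41, 27, 25 bp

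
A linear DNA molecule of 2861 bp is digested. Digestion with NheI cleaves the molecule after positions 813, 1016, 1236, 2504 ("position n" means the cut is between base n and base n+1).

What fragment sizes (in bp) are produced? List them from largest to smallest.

Linear molecule, 4 cuts → 5 fragments:
  813 − 0 = 813 bp
  1016 − 813 = 203 bp
  1236 − 1016 = 220 bp
  2504 − 1236 = 1268 bp
  2861 − 2504 = 357 bp
Sorted largest to smallest: 1268, 813, 357, 220, 203 bp.

1268, 813, 357, 220, 203 bp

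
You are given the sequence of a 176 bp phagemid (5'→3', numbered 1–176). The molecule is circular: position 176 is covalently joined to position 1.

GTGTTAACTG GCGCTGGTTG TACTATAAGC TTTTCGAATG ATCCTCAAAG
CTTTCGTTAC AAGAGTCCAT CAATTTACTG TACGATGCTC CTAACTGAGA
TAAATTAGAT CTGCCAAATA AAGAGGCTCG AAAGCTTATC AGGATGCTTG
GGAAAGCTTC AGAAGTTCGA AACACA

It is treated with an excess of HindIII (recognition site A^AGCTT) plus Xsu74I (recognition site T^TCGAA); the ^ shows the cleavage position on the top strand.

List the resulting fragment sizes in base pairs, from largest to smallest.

84, 37, 22, 15, 12, 6 bp

HindIII sites (AAGCTT) start at positions 27, 48, 132, 154.
HindIII cuts after the first base of each site, so after positions 27, 48, 132, 154.
Xsu74I sites (TTCGAA) start at positions 33, 166.
Xsu74I cuts after the first base of each site, so after positions 33, 166.
Combined cut positions: 27, 33, 48, 132, 154, 166.
Circular molecule, 6 cuts → 6 fragments:
  28–33 → 6 bp
  34–48 → 15 bp
  49–132 → 84 bp
  133–154 → 22 bp
  155–166 → 12 bp
  167–176 then 1–27 → 10 + 27 = 37 bp
Sorted largest to smallest: 84, 37, 22, 15, 12, 6 bp.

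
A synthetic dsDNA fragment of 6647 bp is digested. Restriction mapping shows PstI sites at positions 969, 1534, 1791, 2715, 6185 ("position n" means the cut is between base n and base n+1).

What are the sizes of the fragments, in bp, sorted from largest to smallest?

3470, 969, 924, 565, 462, 257 bp

Linear molecule, 5 cuts → 6 fragments:
  969 − 0 = 969 bp
  1534 − 969 = 565 bp
  1791 − 1534 = 257 bp
  2715 − 1791 = 924 bp
  6185 − 2715 = 3470 bp
  6647 − 6185 = 462 bp
Sorted largest to smallest: 3470, 969, 924, 565, 462, 257 bp.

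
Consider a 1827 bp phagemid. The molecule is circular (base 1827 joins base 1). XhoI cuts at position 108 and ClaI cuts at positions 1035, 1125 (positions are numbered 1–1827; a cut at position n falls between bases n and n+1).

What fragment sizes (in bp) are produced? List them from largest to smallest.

Combined cut positions (sorted): 108, 1035, 1125.
Circular molecule, 3 cuts → 3 fragments:
  1035 − 108 = 927 bp
  1125 − 1035 = 90 bp
  wrap: 1827 − 1125 + 108 = 810 bp
Sorted largest to smallest: 927, 810, 90 bp.

927, 810, 90 bp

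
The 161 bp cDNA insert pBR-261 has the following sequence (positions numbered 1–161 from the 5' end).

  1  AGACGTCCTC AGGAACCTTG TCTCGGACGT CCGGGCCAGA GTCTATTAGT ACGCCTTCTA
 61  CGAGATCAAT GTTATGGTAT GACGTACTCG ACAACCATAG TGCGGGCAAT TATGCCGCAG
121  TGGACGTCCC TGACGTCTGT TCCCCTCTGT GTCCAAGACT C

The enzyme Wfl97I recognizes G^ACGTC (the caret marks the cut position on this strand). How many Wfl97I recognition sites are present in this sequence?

4

GACGTC occurs starting at positions 2, 26, 123, 132.
Wfl97I cuts at 4 sites.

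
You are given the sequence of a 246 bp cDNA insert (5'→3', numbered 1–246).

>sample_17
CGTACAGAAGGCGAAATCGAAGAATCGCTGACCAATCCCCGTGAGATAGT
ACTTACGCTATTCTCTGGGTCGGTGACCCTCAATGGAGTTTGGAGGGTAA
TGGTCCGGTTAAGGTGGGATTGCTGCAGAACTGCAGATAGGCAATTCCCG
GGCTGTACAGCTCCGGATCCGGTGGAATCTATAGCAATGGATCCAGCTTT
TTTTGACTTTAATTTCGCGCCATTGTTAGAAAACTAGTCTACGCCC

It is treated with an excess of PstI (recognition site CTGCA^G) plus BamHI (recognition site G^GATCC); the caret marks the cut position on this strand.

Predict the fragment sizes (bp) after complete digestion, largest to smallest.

PstI sites (CTGCAG) start at positions 123, 131.
PstI cuts after base 5 of each site (before the last base), so after positions 127, 135.
BamHI sites (GGATCC) start at positions 165, 189.
BamHI cuts after the first base of each site, so after positions 165, 189.
Combined cut positions: 127, 135, 165, 189.
Linear molecule, 4 cuts → 5 fragments:
  1–127 → 127 bp
  128–135 → 8 bp
  136–165 → 30 bp
  166–189 → 24 bp
  190–246 → 57 bp
Sorted largest to smallest: 127, 57, 30, 24, 8 bp.

127, 57, 30, 24, 8 bp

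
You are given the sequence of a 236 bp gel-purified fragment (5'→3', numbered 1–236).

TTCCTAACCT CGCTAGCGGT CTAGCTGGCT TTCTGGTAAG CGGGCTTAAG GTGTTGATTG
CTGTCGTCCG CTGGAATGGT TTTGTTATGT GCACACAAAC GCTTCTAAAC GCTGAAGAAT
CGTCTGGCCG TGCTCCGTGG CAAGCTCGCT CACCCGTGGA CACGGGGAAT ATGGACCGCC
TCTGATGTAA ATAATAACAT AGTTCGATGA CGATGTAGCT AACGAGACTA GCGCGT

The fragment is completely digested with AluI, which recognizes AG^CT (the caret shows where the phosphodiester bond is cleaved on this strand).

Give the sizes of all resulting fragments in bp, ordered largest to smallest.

AluI sites (AGCT) start at positions 23, 143, 217.
AluI cuts after base 2 of each site, so after positions 24, 144, 218.
Linear molecule, 3 cuts → 4 fragments:
  1–24 → 24 bp
  25–144 → 120 bp
  145–218 → 74 bp
  219–236 → 18 bp
Sorted largest to smallest: 120, 74, 24, 18 bp.

120, 74, 24, 18 bp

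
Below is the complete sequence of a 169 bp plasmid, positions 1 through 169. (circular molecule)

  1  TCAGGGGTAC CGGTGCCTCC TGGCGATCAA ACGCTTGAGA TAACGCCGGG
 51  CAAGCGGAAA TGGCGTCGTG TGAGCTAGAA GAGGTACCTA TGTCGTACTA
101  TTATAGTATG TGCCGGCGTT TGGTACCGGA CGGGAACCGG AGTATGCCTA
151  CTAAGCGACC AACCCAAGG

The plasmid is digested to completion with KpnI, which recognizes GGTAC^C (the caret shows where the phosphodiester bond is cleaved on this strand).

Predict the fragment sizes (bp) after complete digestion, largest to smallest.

KpnI sites (GGTACC) start at positions 6, 83, 122.
KpnI cuts after base 5 of each site (before the last base), so after positions 10, 87, 126.
Circular molecule, 3 cuts → 3 fragments:
  11–87 → 77 bp
  88–126 → 39 bp
  127–169 then 1–10 → 43 + 10 = 53 bp
Sorted largest to smallest: 77, 53, 39 bp.

77, 53, 39 bp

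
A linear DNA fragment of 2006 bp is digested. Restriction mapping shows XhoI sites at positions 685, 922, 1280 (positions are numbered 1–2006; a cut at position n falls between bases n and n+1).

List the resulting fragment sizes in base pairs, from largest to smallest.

726, 685, 358, 237 bp

Linear molecule, 3 cuts → 4 fragments:
  685 − 0 = 685 bp
  922 − 685 = 237 bp
  1280 − 922 = 358 bp
  2006 − 1280 = 726 bp
Sorted largest to smallest: 726, 685, 358, 237 bp.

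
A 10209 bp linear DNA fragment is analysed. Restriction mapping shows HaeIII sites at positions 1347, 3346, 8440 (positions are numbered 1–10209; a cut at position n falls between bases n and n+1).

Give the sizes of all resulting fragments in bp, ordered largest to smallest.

5094, 1999, 1769, 1347 bp

Linear molecule, 3 cuts → 4 fragments:
  1347 − 0 = 1347 bp
  3346 − 1347 = 1999 bp
  8440 − 3346 = 5094 bp
  10209 − 8440 = 1769 bp
Sorted largest to smallest: 5094, 1999, 1769, 1347 bp.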